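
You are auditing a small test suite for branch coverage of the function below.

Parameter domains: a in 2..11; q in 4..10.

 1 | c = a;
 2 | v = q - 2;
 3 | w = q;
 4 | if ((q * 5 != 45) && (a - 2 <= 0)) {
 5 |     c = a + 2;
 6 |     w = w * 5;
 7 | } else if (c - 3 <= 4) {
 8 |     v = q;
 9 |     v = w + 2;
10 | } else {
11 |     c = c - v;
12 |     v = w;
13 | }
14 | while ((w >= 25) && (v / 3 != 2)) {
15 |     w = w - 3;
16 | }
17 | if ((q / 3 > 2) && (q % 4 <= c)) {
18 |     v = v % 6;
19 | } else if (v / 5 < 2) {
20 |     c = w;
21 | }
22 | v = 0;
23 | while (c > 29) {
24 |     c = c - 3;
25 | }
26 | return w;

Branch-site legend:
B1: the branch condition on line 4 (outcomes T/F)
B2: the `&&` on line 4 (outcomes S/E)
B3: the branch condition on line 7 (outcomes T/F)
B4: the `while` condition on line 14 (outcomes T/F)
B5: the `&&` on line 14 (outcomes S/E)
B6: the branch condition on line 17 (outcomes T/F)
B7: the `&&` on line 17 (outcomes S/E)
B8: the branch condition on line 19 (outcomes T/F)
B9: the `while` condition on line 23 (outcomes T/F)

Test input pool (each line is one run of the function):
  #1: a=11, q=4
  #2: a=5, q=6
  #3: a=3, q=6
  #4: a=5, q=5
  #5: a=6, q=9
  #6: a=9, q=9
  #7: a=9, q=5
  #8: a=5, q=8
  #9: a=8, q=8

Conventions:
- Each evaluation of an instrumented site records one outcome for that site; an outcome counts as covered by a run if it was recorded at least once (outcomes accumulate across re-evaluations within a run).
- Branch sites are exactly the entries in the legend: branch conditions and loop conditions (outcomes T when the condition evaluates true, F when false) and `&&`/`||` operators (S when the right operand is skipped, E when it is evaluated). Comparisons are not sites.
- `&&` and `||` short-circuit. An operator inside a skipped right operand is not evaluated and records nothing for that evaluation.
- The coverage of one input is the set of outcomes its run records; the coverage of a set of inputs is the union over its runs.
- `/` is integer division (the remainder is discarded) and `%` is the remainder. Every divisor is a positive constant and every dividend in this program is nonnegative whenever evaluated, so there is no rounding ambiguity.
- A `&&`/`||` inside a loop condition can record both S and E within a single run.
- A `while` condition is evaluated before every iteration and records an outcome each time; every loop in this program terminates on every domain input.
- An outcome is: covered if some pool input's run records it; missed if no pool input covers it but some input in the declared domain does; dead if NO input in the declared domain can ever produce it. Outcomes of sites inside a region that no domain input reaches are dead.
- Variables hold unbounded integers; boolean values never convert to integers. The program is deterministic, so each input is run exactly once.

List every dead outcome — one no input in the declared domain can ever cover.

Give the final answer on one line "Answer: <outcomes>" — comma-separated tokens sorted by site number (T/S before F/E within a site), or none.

sweeping the full domain (70 inputs) for each outcome:
  reachable outcomes have witnesses, e.g. B1=T (e.g. a=2, q=4), B1=F (e.g. a=2, q=9), B2=S (e.g. a=2, q=9), B2=E (e.g. a=2, q=4)

Answer: none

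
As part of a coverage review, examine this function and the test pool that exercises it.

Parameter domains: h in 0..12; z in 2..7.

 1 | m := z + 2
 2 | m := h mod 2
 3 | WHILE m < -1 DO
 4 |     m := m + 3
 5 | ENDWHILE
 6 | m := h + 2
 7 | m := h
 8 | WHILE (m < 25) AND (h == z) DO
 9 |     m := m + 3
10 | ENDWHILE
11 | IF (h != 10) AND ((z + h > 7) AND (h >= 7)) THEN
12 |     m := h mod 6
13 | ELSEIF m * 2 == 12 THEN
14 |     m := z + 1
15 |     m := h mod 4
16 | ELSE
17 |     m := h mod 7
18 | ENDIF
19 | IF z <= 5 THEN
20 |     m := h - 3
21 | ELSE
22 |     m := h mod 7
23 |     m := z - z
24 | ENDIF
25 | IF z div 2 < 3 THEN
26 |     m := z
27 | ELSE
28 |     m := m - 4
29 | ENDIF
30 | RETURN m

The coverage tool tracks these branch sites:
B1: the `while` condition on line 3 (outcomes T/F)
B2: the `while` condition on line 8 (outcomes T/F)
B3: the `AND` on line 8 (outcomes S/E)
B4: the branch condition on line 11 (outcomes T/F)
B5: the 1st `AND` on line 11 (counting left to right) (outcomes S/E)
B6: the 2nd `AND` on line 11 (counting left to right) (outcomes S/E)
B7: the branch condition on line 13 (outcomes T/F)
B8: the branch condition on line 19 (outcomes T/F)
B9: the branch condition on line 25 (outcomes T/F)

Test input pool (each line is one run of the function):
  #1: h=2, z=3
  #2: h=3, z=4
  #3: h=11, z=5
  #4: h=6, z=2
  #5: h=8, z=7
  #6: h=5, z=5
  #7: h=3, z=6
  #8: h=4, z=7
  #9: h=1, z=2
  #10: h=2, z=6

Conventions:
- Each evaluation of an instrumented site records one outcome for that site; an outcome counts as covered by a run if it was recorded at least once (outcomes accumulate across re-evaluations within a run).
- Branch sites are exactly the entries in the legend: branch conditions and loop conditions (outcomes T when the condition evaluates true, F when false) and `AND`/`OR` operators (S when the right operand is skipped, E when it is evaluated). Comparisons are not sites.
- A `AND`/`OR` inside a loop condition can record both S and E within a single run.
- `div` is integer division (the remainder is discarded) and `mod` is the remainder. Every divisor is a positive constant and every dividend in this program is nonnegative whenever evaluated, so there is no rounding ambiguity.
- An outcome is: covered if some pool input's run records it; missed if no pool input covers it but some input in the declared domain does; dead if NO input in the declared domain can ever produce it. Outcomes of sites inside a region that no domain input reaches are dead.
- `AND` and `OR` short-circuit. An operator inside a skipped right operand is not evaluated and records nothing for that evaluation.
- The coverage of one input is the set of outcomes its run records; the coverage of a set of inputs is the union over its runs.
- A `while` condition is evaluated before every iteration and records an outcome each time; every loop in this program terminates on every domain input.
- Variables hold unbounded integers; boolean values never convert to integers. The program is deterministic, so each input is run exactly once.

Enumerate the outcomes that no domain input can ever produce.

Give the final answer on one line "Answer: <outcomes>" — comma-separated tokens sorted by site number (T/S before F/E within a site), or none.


exhaustive pass over the 78-input domain:
  B1=T: never recorded by any domain input -> dead
  reachable outcomes have witnesses, e.g. B1=F (e.g. h=0, z=2), B2=T (e.g. h=2, z=2), B2=F (e.g. h=0, z=2), B3=S (e.g. h=2, z=2)
Answer: B1=T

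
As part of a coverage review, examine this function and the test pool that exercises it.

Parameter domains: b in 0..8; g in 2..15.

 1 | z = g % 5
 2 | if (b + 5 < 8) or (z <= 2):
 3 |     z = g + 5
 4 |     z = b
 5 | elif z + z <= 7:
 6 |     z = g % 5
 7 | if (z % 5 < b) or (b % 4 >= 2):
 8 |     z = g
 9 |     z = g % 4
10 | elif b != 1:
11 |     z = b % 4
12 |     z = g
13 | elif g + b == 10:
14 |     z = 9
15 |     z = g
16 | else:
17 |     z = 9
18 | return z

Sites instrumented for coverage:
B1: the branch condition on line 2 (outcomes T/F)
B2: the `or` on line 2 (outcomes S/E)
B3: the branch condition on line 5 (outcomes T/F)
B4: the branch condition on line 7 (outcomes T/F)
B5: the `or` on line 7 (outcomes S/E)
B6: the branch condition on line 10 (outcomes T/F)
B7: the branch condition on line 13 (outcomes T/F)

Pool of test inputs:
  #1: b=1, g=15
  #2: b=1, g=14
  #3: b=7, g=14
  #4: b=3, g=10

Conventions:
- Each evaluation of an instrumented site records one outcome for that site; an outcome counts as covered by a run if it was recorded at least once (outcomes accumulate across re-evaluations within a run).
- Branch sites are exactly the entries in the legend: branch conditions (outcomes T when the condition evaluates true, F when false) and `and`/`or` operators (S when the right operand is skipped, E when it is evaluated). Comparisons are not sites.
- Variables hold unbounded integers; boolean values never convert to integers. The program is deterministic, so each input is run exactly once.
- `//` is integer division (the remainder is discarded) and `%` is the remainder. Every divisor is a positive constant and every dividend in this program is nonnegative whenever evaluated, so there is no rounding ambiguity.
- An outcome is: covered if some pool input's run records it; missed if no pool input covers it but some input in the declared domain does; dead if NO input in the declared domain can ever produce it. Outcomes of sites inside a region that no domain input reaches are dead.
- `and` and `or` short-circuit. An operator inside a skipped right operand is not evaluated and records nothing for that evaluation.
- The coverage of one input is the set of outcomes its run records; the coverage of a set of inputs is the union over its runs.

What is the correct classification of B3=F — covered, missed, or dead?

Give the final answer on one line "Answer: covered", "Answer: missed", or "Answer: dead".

B3=F is recorded by pool input(s) 3 -> covered

Answer: covered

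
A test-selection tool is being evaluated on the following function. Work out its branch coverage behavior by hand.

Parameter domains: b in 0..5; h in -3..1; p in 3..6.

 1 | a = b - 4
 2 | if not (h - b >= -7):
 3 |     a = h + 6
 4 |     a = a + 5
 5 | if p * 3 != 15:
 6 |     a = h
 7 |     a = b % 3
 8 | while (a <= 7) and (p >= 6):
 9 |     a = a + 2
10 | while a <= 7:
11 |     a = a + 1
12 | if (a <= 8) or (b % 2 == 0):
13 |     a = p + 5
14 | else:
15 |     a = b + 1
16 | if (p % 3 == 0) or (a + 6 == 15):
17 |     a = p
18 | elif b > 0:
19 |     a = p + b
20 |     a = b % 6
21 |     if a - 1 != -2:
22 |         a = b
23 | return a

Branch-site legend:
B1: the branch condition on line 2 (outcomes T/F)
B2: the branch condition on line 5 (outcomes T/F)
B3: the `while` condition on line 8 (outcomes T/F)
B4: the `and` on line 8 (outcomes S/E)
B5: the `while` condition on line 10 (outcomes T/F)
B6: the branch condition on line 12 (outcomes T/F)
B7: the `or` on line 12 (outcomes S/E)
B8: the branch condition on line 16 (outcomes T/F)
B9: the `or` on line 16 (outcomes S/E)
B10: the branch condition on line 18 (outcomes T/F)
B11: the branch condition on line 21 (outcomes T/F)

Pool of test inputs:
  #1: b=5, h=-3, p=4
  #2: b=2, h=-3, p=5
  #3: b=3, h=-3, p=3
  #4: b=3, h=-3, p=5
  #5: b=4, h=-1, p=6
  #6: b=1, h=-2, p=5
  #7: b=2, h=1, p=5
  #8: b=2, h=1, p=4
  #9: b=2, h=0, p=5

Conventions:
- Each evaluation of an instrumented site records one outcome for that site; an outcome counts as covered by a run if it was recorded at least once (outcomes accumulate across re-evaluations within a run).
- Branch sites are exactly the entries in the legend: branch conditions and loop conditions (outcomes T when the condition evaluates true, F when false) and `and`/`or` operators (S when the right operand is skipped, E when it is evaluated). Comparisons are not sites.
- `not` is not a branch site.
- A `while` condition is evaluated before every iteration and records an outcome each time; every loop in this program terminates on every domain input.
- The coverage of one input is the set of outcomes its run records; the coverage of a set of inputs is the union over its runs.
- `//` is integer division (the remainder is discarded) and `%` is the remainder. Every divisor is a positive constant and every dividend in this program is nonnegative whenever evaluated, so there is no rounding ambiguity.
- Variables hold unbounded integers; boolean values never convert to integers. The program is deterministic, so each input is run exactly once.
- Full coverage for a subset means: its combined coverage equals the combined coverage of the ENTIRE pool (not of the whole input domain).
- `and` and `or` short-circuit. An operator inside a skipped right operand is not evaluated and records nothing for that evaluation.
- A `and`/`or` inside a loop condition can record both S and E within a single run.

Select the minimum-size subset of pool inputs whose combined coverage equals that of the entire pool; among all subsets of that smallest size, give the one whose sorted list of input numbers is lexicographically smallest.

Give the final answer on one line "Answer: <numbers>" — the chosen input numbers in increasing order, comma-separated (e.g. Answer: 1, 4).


input #1 (b=5, h=-3, p=4): events B1->T, B2->T, B4->E, B3->F, B5->T, B5->T, B5->T, B5->T, B5->T, B5->T, B5->F, B7->S, B6->T, B9->E, ...; covers B1=T, B2=T, B3=F, B4=E, B5=T, B5=F, B6=T, B7=S, B8=T, B9=E
input #2 (b=2, h=-3, p=5): events B1->F, B2->F, B4->E, B3->F, B5->T, B5->T, B5->T, B5->T, B5->T, B5->T, B5->T, B5->T, B5->T, B5->T, ...; covers B1=F, B2=F, B3=F, B4=E, B5=T, B5=F, B6=T, B7=S, B8=F, B9=E, B10=T, B11=T
input #3 (b=3, h=-3, p=3): events B1->F, B2->T, B4->E, B3->F, B5->T, B5->T, B5->T, B5->T, B5->T, B5->T, B5->T, B5->T, B5->F, B7->S, ...; covers B1=F, B2=T, B3=F, B4=E, B5=T, B5=F, B6=T, B7=S, B8=T, B9=S
input #4 (b=3, h=-3, p=5): events B1->F, B2->F, B4->E, B3->F, B5->T, B5->T, B5->T, B5->T, B5->T, B5->T, B5->T, B5->T, B5->T, B5->F, ...; covers B1=F, B2=F, B3=F, B4=E, B5=T, B5=F, B6=T, B7=S, B8=F, B9=E, B10=T, B11=T
input #5 (b=4, h=-1, p=6): events B1->F, B2->T, B4->E, B3->T, B4->E, B3->T, B4->E, B3->T, B4->E, B3->T, B4->S, B3->F, B5->F, B7->E, ...; covers B1=F, B2=T, B3=T, B3=F, B4=S, B4=E, B5=F, B6=T, B7=E, B8=T, B9=S
input #6 (b=1, h=-2, p=5): events B1->F, B2->F, B4->E, B3->F, B5->T, B5->T, B5->T, B5->T, B5->T, B5->T, B5->T, B5->T, B5->T, B5->T, ...; covers B1=F, B2=F, B3=F, B4=E, B5=T, B5=F, B6=T, B7=S, B8=F, B9=E, B10=T, B11=T
input #7 (b=2, h=1, p=5): events B1->F, B2->F, B4->E, B3->F, B5->T, B5->T, B5->T, B5->T, B5->T, B5->T, B5->T, B5->T, B5->T, B5->T, ...; covers B1=F, B2=F, B3=F, B4=E, B5=T, B5=F, B6=T, B7=S, B8=F, B9=E, B10=T, B11=T
input #8 (b=2, h=1, p=4): events B1->F, B2->T, B4->E, B3->F, B5->T, B5->T, B5->T, B5->T, B5->T, B5->T, B5->F, B7->S, B6->T, B9->E, ...; covers B1=F, B2=T, B3=F, B4=E, B5=T, B5=F, B6=T, B7=S, B8=T, B9=E
input #9 (b=2, h=0, p=5): events B1->F, B2->F, B4->E, B3->F, B5->T, B5->T, B5->T, B5->T, B5->T, B5->T, B5->T, B5->T, B5->T, B5->T, ...; covers B1=F, B2=F, B3=F, B4=E, B5=T, B5=F, B6=T, B7=S, B8=F, B9=E, B10=T, B11=T
pool-wide coverage (19 outcomes): B1=T, B1=F, B2=T, B2=F, B3=T, B3=F, B4=S, B4=E, B5=T, B5=F, B6=T, B7=S, B7=E, B8=T, B8=F, B9=S, B9=E, B10=T, B11=T
every size-1 subset falls short of the 19 outcomes (best: 12/19)
every size-2 subset falls short of the 19 outcomes (best: 18/19)
size 3: inputs {1, 2, 5} cover all 19 outcomes, and no lexicographically smaller subset of this size does
Answer: 1, 2, 5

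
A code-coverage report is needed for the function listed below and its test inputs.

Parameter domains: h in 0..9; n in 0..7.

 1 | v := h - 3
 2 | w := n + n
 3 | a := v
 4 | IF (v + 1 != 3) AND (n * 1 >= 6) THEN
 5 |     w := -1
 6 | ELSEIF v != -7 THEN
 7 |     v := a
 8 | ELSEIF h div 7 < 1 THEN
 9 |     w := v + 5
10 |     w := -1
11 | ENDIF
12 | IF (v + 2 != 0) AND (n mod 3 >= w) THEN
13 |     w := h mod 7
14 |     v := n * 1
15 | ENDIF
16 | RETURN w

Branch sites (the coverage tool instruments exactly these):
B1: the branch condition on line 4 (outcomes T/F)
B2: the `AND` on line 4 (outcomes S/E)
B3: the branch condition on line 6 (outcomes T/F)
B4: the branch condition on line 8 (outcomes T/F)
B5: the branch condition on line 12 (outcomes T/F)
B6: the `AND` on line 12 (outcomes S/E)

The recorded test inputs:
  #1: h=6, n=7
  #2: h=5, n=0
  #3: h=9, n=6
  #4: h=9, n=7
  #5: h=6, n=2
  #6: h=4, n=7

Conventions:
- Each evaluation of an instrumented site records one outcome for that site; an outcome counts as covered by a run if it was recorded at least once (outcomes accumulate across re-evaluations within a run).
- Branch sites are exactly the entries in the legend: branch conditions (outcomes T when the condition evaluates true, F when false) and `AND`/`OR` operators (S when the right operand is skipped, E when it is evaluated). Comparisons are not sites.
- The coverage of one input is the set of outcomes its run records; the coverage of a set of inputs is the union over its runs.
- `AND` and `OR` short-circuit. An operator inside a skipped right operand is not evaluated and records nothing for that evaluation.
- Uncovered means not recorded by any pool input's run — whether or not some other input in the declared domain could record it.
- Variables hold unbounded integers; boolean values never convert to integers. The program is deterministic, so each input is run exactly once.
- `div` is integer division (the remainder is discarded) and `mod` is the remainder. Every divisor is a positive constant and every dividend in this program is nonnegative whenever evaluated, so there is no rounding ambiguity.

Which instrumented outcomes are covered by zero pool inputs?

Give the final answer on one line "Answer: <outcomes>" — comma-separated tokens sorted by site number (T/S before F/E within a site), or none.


input #1 (h=6, n=7): events B2->E, B1->T, B6->E, B5->T; covers B1=T, B2=E, B5=T, B6=E
input #2 (h=5, n=0): events B2->S, B1->F, B3->T, B6->E, B5->T; covers B1=F, B2=S, B3=T, B5=T, B6=E
input #3 (h=9, n=6): events B2->E, B1->T, B6->E, B5->T; covers B1=T, B2=E, B5=T, B6=E
input #4 (h=9, n=7): events B2->E, B1->T, B6->E, B5->T; covers B1=T, B2=E, B5=T, B6=E
input #5 (h=6, n=2): events B2->E, B1->F, B3->T, B6->E, B5->F; covers B1=F, B2=E, B3=T, B5=F, B6=E
input #6 (h=4, n=7): events B2->E, B1->T, B6->E, B5->T; covers B1=T, B2=E, B5=T, B6=E
union over the pool: B1=T, B1=F, B2=S, B2=E, B3=T, B5=T, B5=F, B6=E
uncovered (4 of 12): B3=F, B4=T, B4=F, B6=S
Answer: B3=F, B4=T, B4=F, B6=S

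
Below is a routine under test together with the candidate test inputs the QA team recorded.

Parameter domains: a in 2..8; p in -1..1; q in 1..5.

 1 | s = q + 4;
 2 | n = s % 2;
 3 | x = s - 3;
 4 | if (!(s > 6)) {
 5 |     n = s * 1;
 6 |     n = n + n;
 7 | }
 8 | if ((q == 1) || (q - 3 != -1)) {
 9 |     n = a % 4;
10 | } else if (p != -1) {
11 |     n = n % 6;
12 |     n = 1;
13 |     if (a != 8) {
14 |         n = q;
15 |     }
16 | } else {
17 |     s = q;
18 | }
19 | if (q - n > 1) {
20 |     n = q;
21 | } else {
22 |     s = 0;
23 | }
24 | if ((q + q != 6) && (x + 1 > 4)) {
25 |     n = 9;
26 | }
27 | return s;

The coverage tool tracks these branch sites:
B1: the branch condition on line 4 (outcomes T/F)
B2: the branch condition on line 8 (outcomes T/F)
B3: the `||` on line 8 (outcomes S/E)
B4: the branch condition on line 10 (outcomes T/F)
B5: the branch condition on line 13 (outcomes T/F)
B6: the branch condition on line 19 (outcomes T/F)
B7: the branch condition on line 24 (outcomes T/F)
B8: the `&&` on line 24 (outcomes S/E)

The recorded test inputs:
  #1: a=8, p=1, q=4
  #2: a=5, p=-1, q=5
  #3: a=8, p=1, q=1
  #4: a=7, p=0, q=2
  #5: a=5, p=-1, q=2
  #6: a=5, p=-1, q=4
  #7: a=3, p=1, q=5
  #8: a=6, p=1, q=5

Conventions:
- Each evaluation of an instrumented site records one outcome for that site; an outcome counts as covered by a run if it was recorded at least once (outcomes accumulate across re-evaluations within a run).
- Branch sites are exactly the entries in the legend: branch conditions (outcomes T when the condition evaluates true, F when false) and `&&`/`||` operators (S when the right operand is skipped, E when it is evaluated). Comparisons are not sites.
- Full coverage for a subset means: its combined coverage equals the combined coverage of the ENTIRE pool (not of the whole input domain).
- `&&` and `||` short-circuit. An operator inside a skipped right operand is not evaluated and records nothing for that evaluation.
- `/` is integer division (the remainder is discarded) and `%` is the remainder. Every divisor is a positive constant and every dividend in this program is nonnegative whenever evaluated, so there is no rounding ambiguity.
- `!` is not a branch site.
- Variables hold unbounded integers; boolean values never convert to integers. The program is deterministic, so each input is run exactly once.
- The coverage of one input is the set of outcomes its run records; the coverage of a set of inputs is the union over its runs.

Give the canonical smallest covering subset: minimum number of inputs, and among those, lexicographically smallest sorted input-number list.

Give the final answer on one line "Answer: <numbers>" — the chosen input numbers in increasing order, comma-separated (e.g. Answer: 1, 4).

#1 (a=8, p=1, q=4) -> covered: B1=F, B2=T, B3=E, B6=T, B7=T, B8=E
#2 (a=5, p=-1, q=5) -> covered: B1=F, B2=T, B3=E, B6=T, B7=T, B8=E
#3 (a=8, p=1, q=1) -> covered: B1=T, B2=T, B3=S, B6=F, B7=F, B8=E
#4 (a=7, p=0, q=2) -> covered: B1=T, B2=F, B3=E, B4=T, B5=T, B6=F, B7=F, B8=E
#5 (a=5, p=-1, q=2) -> covered: B1=T, B2=F, B3=E, B4=F, B6=F, B7=F, B8=E
#6 (a=5, p=-1, q=4) -> covered: B1=F, B2=T, B3=E, B6=T, B7=T, B8=E
#7 (a=3, p=1, q=5) -> covered: B1=F, B2=T, B3=E, B6=T, B7=T, B8=E
#8 (a=6, p=1, q=5) -> covered: B1=F, B2=T, B3=E, B6=T, B7=T, B8=E
the full pool covers 14 outcomes: B1=T, B1=F, B2=T, B2=F, B3=S, B3=E, B4=T, B4=F, B5=T, B6=T, B6=F, B7=T, B7=F, B8=E
size 1 is not enough: best union over all size-1 subsets is 8/14
size 2 is not enough: best union over all size-2 subsets is 12/14
size 3 is not enough: best union over all size-3 subsets is 13/14
at size 4, {1, 3, 4, 5} reaches all 14 outcomes; every lexicographically earlier size-4 subset fails

Answer: 1, 3, 4, 5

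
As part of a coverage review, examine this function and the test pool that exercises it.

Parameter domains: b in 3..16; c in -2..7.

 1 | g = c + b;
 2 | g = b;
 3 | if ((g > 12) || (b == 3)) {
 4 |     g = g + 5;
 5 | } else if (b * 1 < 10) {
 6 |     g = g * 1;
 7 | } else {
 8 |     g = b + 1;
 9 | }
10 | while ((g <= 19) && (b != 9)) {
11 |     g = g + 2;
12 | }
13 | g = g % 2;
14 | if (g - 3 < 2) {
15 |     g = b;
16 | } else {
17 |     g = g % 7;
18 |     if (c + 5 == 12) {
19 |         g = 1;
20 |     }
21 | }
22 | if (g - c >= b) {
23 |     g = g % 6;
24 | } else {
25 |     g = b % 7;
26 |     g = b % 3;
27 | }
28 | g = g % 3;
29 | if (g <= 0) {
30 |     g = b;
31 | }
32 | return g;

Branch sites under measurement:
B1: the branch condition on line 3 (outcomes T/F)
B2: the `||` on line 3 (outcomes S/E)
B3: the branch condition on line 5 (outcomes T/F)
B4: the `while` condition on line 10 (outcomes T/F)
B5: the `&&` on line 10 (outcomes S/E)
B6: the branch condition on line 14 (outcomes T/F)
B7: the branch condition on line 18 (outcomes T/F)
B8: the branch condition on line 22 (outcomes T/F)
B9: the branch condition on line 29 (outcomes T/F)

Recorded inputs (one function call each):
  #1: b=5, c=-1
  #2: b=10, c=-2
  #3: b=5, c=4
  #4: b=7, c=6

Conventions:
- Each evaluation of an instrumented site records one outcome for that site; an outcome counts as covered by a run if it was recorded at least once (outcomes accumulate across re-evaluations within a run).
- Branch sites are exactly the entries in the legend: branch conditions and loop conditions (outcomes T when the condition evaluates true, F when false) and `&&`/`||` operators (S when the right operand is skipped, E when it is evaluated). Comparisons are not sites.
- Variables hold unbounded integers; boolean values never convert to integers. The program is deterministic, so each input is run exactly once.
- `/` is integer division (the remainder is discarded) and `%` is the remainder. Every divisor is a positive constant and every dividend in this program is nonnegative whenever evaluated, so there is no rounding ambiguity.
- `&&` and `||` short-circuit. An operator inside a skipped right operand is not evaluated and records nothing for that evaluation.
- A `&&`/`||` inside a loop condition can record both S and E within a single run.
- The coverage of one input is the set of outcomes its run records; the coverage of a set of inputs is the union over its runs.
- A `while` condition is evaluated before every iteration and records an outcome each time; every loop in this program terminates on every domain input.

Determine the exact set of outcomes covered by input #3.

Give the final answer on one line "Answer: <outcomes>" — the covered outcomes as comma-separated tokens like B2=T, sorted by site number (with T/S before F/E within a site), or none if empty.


Tracing the run of input #3 (b=5, c=4):
  B2->E, B1->F, B3->T, B5->E, B4->T, B5->E, B4->T, B5->E, B4->T, B5->E
  B4->T, B5->E, B4->T, B5->E, B4->T, B5->E, B4->T, B5->E, B4->T, B5->S
  B4->F, B6->T, B8->F, B9->F
deduplicating events, the covered set is: B1=F, B2=E, B3=T, B4=T, B4=F, B5=S, B5=E, B6=T, B8=F, B9=F
Answer: B1=F, B2=E, B3=T, B4=T, B4=F, B5=S, B5=E, B6=T, B8=F, B9=F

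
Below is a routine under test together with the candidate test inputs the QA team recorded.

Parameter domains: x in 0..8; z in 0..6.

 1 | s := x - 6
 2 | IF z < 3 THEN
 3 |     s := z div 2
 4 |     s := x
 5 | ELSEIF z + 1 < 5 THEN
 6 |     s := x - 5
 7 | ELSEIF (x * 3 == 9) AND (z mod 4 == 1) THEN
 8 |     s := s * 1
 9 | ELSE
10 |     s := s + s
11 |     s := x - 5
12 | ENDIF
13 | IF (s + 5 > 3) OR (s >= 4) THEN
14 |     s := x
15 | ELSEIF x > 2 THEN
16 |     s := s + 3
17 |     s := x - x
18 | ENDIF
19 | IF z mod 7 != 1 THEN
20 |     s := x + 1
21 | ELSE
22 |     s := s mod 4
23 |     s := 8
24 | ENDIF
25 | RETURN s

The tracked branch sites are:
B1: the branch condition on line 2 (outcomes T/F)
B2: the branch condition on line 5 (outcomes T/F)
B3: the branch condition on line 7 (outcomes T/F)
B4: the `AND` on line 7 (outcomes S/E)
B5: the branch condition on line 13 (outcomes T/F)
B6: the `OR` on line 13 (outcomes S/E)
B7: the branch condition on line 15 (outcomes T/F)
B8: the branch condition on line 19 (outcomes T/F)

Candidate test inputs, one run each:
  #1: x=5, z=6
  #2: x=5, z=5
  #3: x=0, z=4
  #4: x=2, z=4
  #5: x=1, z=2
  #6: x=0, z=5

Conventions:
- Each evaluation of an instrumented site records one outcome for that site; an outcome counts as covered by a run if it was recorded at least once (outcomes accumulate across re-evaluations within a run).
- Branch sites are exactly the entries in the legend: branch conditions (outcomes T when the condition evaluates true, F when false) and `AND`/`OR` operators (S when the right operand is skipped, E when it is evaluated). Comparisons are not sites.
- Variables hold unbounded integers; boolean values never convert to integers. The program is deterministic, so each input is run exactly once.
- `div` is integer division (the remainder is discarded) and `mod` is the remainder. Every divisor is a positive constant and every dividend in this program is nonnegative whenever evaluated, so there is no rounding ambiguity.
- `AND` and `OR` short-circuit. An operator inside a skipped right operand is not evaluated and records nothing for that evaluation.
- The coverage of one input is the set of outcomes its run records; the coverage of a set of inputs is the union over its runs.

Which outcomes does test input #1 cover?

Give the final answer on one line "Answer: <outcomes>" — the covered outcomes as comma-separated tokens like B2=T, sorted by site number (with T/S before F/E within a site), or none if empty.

Tracing the run of input #1 (x=5, z=6):
  B1->F, B2->F, B4->S, B3->F, B6->S, B5->T, B8->T
distinct outcomes covered: B1=F, B2=F, B3=F, B4=S, B5=T, B6=S, B8=T

Answer: B1=F, B2=F, B3=F, B4=S, B5=T, B6=S, B8=T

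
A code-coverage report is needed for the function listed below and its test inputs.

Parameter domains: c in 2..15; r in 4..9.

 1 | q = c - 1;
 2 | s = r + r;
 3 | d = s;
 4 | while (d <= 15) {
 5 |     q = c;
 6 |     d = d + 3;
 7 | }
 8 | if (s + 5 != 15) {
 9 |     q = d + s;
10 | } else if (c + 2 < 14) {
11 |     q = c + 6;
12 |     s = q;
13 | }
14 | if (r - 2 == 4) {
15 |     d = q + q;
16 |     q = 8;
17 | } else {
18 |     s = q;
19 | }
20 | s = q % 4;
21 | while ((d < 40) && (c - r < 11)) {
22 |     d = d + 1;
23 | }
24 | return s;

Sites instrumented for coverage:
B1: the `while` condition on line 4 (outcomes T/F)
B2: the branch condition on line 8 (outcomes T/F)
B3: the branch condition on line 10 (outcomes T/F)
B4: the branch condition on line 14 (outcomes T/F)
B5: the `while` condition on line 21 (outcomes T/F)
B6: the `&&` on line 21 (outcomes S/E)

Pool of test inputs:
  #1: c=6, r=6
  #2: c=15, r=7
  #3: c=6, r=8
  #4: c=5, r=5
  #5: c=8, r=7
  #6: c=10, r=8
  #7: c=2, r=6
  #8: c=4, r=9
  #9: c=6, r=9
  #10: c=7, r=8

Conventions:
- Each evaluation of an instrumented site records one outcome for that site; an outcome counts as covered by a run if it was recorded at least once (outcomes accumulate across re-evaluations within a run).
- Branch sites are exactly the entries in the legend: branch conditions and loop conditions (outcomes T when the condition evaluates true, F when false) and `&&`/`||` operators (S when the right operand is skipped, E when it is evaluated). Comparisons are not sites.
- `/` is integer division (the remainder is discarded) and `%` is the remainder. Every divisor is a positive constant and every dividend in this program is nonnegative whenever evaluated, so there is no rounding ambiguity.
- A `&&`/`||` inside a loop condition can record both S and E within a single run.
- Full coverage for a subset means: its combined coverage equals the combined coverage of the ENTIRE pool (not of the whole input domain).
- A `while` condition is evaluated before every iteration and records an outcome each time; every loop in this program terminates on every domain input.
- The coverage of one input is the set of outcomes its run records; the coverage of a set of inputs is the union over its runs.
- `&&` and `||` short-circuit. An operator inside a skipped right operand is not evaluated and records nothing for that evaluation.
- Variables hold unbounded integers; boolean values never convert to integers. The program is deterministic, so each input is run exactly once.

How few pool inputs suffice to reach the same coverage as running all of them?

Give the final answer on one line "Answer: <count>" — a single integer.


input #1 (c=6, r=6): events B1->T, B1->T, B1->F, B2->T, B4->T, B6->S, B5->F; covers B1=T, B1=F, B2=T, B4=T, B5=F, B6=S
input #2 (c=15, r=7): events B1->T, B1->F, B2->T, B4->F, B6->E, B5->T, B6->E, B5->T, B6->E, B5->T, B6->E, B5->T, B6->E, B5->T, ...; covers B1=T, B1=F, B2=T, B4=F, B5=T, B5=F, B6=S, B6=E
input #3 (c=6, r=8): events B1->F, B2->T, B4->F, B6->E, B5->T, B6->E, B5->T, B6->E, B5->T, B6->E, B5->T, B6->E, B5->T, B6->E, ...; covers B1=F, B2=T, B4=F, B5=T, B5=F, B6=S, B6=E
input #4 (c=5, r=5): events B1->T, B1->T, B1->F, B2->F, B3->T, B4->F, B6->E, B5->T, B6->E, B5->T, B6->E, B5->T, B6->E, B5->T, ...; covers B1=T, B1=F, B2=F, B3=T, B4=F, B5=T, B5=F, B6=S, B6=E
input #5 (c=8, r=7): events B1->T, B1->F, B2->T, B4->F, B6->E, B5->T, B6->E, B5->T, B6->E, B5->T, B6->E, B5->T, B6->E, B5->T, ...; covers B1=T, B1=F, B2=T, B4=F, B5=T, B5=F, B6=S, B6=E
input #6 (c=10, r=8): events B1->F, B2->T, B4->F, B6->E, B5->T, B6->E, B5->T, B6->E, B5->T, B6->E, B5->T, B6->E, B5->T, B6->E, ...; covers B1=F, B2=T, B4=F, B5=T, B5=F, B6=S, B6=E
input #7 (c=2, r=6): events B1->T, B1->T, B1->F, B2->T, B4->T, B6->S, B5->F; covers B1=T, B1=F, B2=T, B4=T, B5=F, B6=S
input #8 (c=4, r=9): events B1->F, B2->T, B4->F, B6->E, B5->T, B6->E, B5->T, B6->E, B5->T, B6->E, B5->T, B6->E, B5->T, B6->E, ...; covers B1=F, B2=T, B4=F, B5=T, B5=F, B6=S, B6=E
input #9 (c=6, r=9): events B1->F, B2->T, B4->F, B6->E, B5->T, B6->E, B5->T, B6->E, B5->T, B6->E, B5->T, B6->E, B5->T, B6->E, ...; covers B1=F, B2=T, B4=F, B5=T, B5=F, B6=S, B6=E
input #10 (c=7, r=8): events B1->F, B2->T, B4->F, B6->E, B5->T, B6->E, B5->T, B6->E, B5->T, B6->E, B5->T, B6->E, B5->T, B6->E, ...; covers B1=F, B2=T, B4=F, B5=T, B5=F, B6=S, B6=E
union over all inputs: B1=T, B1=F, B2=T, B2=F, B3=T, B4=T, B4=F, B5=T, B5=F, B6=S, B6=E (11 outcomes)
size 1 is not enough: best union over all size-1 subsets is 9/11
size 2: inputs {1, 4} cover all 11 outcomes, and no lexicographically smaller subset of this size does
Answer: 2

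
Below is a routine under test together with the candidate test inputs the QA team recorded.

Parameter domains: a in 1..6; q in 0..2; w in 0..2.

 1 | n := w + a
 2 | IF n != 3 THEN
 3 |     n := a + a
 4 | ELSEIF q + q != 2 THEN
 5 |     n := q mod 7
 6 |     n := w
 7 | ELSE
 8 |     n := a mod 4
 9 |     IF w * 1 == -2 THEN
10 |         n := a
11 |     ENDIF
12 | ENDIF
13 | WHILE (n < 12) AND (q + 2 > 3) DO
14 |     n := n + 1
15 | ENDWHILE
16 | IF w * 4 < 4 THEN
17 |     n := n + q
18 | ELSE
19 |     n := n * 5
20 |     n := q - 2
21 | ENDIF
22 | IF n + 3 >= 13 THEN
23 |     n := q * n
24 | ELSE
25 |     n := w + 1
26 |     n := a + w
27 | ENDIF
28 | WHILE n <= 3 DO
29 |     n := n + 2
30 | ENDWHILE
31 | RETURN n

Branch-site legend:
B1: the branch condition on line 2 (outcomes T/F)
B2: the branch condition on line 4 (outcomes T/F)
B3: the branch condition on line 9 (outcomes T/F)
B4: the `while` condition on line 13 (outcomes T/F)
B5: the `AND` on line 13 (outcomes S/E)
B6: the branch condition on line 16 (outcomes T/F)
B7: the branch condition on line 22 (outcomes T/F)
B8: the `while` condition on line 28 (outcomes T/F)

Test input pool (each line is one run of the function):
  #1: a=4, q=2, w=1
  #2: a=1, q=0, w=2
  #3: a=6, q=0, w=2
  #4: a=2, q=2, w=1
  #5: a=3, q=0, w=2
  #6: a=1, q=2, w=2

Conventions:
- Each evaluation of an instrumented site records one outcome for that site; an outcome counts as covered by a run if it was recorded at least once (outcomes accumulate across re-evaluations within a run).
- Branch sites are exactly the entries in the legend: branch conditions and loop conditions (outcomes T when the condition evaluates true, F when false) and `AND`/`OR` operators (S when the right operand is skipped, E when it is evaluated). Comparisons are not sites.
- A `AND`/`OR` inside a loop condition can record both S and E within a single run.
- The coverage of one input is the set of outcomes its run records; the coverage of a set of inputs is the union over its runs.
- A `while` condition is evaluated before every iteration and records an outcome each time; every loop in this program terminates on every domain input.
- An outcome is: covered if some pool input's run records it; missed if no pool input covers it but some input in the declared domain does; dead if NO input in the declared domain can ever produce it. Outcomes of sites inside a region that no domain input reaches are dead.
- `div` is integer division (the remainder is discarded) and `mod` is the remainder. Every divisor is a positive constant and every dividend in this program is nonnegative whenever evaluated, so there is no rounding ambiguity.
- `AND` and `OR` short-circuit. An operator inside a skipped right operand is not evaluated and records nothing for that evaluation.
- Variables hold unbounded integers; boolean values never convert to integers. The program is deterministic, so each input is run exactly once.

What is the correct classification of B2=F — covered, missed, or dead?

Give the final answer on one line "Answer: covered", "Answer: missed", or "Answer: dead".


no pool input records B2=F
but domain input (a=1, q=1, w=2) does record it -> reachable, so missed
Answer: missed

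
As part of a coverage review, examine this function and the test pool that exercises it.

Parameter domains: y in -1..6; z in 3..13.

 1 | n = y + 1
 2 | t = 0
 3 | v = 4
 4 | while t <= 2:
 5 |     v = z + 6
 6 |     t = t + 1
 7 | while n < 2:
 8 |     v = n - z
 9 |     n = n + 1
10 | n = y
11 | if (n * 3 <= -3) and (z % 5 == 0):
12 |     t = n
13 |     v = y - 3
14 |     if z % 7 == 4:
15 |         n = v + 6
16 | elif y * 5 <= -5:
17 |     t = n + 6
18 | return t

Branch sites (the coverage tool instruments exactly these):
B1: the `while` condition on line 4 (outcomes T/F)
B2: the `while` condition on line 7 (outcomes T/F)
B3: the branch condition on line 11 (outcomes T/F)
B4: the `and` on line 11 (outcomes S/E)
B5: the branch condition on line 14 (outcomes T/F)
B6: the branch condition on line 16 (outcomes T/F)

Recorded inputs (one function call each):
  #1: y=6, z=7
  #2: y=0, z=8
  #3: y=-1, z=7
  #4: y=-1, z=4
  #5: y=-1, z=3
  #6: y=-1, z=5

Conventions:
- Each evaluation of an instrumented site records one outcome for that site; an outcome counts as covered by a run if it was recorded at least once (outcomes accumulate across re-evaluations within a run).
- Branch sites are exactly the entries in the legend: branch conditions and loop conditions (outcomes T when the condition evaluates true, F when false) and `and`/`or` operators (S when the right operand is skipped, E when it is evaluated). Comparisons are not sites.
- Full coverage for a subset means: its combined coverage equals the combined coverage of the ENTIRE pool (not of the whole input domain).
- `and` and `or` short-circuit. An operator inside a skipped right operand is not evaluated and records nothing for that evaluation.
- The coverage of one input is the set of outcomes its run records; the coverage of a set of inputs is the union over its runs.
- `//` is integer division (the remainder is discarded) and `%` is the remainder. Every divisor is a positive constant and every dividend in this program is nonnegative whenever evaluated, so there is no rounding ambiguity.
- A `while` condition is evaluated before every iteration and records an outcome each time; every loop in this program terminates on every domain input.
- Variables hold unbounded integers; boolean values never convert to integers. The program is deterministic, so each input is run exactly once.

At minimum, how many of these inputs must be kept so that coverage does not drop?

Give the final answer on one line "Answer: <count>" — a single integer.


input #1, y=6, z=7: events B1->T, B1->T, B1->T, B1->F, B2->F, B4->S, B3->F, B6->F; outcomes B1=T, B1=F, B2=F, B3=F, B4=S, B6=F
input #2, y=0, z=8: events B1->T, B1->T, B1->T, B1->F, B2->T, B2->F, B4->S, B3->F, B6->F; outcomes B1=T, B1=F, B2=T, B2=F, B3=F, B4=S, B6=F
input #3, y=-1, z=7: events B1->T, B1->T, B1->T, B1->F, B2->T, B2->T, B2->F, B4->E, B3->F, B6->T; outcomes B1=T, B1=F, B2=T, B2=F, B3=F, B4=E, B6=T
input #4, y=-1, z=4: events B1->T, B1->T, B1->T, B1->F, B2->T, B2->T, B2->F, B4->E, B3->F, B6->T; outcomes B1=T, B1=F, B2=T, B2=F, B3=F, B4=E, B6=T
input #5, y=-1, z=3: events B1->T, B1->T, B1->T, B1->F, B2->T, B2->T, B2->F, B4->E, B3->F, B6->T; outcomes B1=T, B1=F, B2=T, B2=F, B3=F, B4=E, B6=T
input #6, y=-1, z=5: events B1->T, B1->T, B1->T, B1->F, B2->T, B2->T, B2->F, B4->E, B3->T, B5->F; outcomes B1=T, B1=F, B2=T, B2=F, B3=T, B4=E, B5=F
the full pool covers 11 outcomes: B1=T, B1=F, B2=T, B2=F, B3=T, B3=F, B4=S, B4=E, B5=F, B6=T, B6=F
size 1 is not enough: best union over all size-1 subsets is 7/11
size 2 is not enough: best union over all size-2 subsets is 10/11
at size 3, {1, 3, 6} reaches all 11 outcomes; every lexicographically earlier size-3 subset fails
Answer: 3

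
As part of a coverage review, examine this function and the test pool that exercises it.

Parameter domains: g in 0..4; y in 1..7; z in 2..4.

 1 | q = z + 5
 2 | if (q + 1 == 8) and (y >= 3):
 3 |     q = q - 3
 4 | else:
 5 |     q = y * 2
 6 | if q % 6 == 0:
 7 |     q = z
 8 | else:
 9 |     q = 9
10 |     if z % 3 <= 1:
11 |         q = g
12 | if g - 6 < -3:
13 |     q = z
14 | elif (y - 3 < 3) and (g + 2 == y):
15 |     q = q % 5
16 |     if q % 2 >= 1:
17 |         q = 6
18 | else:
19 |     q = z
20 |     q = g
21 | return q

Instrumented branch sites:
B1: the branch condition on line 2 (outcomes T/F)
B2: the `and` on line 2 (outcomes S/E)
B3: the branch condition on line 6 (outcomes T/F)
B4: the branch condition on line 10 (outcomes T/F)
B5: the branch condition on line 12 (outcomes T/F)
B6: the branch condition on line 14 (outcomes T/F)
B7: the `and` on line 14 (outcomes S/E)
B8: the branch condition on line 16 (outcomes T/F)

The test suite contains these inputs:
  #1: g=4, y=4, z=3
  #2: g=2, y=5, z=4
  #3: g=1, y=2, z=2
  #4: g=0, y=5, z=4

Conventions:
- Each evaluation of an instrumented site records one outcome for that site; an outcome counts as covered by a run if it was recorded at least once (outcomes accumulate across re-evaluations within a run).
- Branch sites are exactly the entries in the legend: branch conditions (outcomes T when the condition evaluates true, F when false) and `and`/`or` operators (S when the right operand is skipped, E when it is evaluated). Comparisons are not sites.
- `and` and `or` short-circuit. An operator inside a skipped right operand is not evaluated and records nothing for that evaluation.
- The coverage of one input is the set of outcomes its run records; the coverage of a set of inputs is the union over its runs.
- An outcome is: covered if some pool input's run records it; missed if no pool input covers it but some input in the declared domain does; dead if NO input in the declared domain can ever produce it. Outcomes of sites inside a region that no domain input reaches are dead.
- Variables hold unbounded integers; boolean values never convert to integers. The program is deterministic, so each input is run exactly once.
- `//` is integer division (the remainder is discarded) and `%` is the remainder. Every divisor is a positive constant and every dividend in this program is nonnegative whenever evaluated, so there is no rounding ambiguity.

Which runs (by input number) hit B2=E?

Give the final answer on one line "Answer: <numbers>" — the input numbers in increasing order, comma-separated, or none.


input #1 (g=4, y=4, z=3): never hits B2=E
input #2 (g=2, y=5, z=4): never hits B2=E
input #3 (g=1, y=2, z=2): hits B2=E
input #4 (g=0, y=5, z=4): never hits B2=E
Answer: 3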